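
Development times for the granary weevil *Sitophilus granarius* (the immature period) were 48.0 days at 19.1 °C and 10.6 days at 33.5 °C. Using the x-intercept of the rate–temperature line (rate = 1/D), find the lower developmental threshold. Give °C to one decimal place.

15.0 °C

Under the model K = D·(T − T_b), so D₁·(T₁ − T_b) = D₂·(T₂ − T_b).
48.0·(19.1 − T_b) = 10.6·(33.5 − T_b)
T_b = (48.0·19.1 − 10.6·33.5) / (48.0 − 10.6) = 561.70 / 37.4 = 15.019 °C ≈ 15.0 °C.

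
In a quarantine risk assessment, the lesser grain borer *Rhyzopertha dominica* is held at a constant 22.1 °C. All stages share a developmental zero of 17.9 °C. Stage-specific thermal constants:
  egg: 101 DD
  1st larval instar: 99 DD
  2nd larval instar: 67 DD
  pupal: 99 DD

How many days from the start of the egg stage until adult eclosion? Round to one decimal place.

Daily accumulation at 22.1 °C = 22.1 − 17.9 = 4.2 DD/day.
Total K = 101 + 99 + 67 + 99 = 366 DD.
Total duration = 366 / 4.2 = 87.143 ≈ 87.1 days.

87.1 days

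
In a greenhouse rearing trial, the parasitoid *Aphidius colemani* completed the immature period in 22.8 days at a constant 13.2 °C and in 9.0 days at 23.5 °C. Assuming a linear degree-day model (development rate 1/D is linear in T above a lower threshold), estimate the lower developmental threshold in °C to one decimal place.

6.5 °C

Equal thermal constants: D₁(T₁ − T_b) = D₂(T₂ − T_b).
22.8·(13.2 − T_b) = 9.0·(23.5 − T_b)
T_b = (22.8·13.2 − 9.0·23.5) / (22.8 − 9.0) = 89.46 / 13.8 = 6.483 °C ≈ 6.5 °C.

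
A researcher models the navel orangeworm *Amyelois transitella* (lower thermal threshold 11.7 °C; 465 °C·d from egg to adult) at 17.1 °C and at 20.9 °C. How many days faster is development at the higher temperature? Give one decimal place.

35.6 days

At 17.1 °C: 465 / (17.1 − 11.7) = 465 / 5.4 = 86.111 d.
At 20.9 °C: 465 / (20.9 − 11.7) = 465 / 9.2 = 50.543 d.
Difference = |86.111 − 50.543| = 35.568 ≈ 35.6 days.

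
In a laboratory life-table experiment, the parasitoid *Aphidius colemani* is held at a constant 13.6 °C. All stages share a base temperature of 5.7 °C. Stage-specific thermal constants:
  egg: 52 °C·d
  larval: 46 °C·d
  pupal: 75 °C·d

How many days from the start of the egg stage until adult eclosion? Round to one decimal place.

Daily accumulation at 13.6 °C = 13.6 − 5.7 = 7.9 DD/day.
Total K = 52 + 46 + 75 = 173 DD.
Total duration = 173 / 7.9 = 21.899 ≈ 21.9 days.

21.9 days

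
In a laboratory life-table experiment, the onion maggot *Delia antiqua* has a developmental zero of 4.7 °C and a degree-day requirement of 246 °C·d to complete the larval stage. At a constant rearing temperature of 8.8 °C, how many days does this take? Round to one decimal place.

60.0 days

Daily accumulation = 8.8 − 4.7 = 4.1 DD/day.
Duration = 246 / 4.1 = 60.000 ≈ 60.0 days.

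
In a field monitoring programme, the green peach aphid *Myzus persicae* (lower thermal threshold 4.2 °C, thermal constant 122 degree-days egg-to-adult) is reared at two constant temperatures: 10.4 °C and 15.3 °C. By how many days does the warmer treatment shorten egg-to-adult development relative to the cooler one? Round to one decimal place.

At 10.4 °C: 122 / (10.4 − 4.2) = 122 / 6.2 = 19.677 d.
At 15.3 °C: 122 / (15.3 − 4.2) = 122 / 11.1 = 10.991 d.
Difference = |19.677 − 10.991| = 8.686 ≈ 8.7 days.

8.7 days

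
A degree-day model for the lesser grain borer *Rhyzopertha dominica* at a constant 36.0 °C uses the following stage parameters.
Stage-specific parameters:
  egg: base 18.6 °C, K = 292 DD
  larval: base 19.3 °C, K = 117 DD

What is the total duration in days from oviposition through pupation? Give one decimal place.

egg: 292 / (36.0 − 18.6) = 292 / 17.4 = 16.782 d.
larval: 117 / (36.0 − 19.3) = 117 / 16.7 = 7.006 d.
Sum = 23.788 ≈ 23.8 days.

23.8 days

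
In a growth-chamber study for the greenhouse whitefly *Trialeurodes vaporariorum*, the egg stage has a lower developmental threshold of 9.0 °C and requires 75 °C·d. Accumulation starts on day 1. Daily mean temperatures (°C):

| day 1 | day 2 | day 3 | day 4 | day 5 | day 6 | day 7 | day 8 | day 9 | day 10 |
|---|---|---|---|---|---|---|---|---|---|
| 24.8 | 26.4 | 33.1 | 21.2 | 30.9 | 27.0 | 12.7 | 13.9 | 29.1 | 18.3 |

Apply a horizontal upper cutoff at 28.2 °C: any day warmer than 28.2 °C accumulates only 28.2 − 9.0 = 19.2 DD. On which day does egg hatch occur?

day 5

Daily DD above 9.0 °C (capped at 19.2): 15.8, 17.4, 19.2, 12.2, 19.2, 18.0, 3.7, 4.9, 19.2, 9.3.
Cumulative: 15.8, 33.2, 52.4, 64.6, 83.8, 101.8, 105.5, 110.4, 129.6, 138.9.
The total first reaches 75 DD on day 5.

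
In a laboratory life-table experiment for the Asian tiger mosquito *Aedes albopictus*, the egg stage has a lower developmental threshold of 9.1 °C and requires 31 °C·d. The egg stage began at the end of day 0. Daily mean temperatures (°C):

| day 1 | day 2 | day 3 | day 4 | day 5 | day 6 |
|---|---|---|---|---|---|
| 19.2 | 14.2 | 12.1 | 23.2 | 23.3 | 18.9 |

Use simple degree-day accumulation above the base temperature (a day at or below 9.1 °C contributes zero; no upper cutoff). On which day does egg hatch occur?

day 4

Daily DD above 9.1 °C: 10.1, 5.1, 3.0, 14.1, 14.2, 9.8.
Cumulative: 10.1, 15.2, 18.2, 32.3, 46.5, 56.3.
The total first reaches 31 DD on day 4.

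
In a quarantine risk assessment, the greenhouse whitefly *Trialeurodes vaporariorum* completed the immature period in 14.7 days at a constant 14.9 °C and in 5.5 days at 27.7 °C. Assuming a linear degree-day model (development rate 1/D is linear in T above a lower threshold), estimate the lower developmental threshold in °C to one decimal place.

Linear rate model ⇒ the product D·(T − T_b) is constant across temperatures.
14.7·(14.9 − T_b) = 5.5·(27.7 − T_b)
T_b = (14.7·14.9 − 5.5·27.7) / (14.7 − 5.5) = 66.68 / 9.2 = 7.248 °C ≈ 7.2 °C.

7.2 °C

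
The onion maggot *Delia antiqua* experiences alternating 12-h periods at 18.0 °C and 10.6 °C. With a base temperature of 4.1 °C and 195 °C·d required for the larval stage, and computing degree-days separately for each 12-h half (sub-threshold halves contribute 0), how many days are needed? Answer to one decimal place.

19.1 days

Day half: max(0, 18.0 − 4.1) × 0.5 = 13.9 × 0.5 = 6.95 DD.
Night half: max(0, 10.6 − 4.1) × 0.5 = 6.5 × 0.5 = 3.25 DD.
Per 24 h: 10.20 DD/day.
Duration = 195 / 10.20 = 19.118 ≈ 19.1 days.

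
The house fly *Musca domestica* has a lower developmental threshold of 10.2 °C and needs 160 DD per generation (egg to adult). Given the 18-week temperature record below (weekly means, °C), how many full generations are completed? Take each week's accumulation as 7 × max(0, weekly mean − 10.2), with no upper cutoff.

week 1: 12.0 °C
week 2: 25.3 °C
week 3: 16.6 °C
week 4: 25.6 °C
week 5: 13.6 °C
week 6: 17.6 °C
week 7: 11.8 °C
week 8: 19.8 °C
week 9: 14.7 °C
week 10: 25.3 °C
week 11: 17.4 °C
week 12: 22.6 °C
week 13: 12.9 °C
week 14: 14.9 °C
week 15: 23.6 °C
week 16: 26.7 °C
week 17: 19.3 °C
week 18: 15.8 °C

6 generations

Weekly DD (7 × max(0, T̄ − 10.2)): 12.6, 105.7, 44.8, 107.8, 23.8, 51.8, 11.2, 67.2, 31.5, 105.7, 50.4, 86.8, 18.9, 32.9, 93.8, 115.5, 63.7, 39.2.
Season total = 1063.3 DD.
Complete generations = ⌊1063.3 / 160⌋ = 6.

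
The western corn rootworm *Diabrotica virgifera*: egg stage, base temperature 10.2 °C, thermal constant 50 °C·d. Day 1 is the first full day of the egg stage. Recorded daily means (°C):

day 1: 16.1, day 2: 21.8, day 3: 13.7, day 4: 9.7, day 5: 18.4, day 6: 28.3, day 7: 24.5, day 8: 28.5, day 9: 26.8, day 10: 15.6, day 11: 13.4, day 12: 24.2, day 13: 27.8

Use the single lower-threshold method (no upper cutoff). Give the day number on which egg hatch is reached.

day 7

Daily DD above 10.2 °C: 5.9, 11.6, 3.5, 0.0, 8.2, 18.1, 14.3, 18.3, 16.6, 5.4, 3.2, 14.0, 17.6.
Cumulative: 5.9, 17.5, 21.0, 21.0, 29.2, 47.3, 61.6, 79.9, 96.5, 101.9, 105.1, 119.1, 136.7.
The total first reaches 50 DD on day 7.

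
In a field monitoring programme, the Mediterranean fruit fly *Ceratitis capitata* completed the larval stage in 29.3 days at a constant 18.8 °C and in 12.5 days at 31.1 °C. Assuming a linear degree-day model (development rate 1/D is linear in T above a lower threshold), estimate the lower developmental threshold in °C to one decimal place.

Linear rate model ⇒ the product D·(T − T_b) is constant across temperatures.
29.3·(18.8 − T_b) = 12.5·(31.1 − T_b)
T_b = (29.3·18.8 − 12.5·31.1) / (29.3 − 12.5) = 162.09 / 16.8 = 9.648 °C ≈ 9.6 °C.

9.6 °C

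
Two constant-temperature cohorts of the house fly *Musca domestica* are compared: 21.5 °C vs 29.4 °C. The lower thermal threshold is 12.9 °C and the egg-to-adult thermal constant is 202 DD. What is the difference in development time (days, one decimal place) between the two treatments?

At 21.5 °C: 202 / (21.5 − 12.9) = 202 / 8.6 = 23.488 d.
At 29.4 °C: 202 / (29.4 − 12.9) = 202 / 16.5 = 12.242 d.
Difference = |23.488 − 12.242| = 11.246 ≈ 11.2 days.

11.2 days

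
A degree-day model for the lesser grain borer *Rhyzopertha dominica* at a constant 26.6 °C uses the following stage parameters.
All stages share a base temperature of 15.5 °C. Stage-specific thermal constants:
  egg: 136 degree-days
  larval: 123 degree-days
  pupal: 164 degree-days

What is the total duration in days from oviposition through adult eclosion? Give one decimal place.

38.1 days

Daily accumulation at 26.6 °C = 26.6 − 15.5 = 11.1 DD/day.
Total K = 136 + 123 + 164 = 423 DD.
Total duration = 423 / 11.1 = 38.108 ≈ 38.1 days.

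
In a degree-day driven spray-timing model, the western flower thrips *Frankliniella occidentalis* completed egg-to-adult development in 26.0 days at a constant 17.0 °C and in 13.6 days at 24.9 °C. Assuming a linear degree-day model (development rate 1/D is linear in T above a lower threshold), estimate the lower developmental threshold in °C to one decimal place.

Equal thermal constants: D₁(T₁ − T_b) = D₂(T₂ − T_b).
26.0·(17.0 − T_b) = 13.6·(24.9 − T_b)
T_b = (26.0·17.0 − 13.6·24.9) / (26.0 − 13.6) = 103.36 / 12.4 = 8.335 °C ≈ 8.3 °C.

8.3 °C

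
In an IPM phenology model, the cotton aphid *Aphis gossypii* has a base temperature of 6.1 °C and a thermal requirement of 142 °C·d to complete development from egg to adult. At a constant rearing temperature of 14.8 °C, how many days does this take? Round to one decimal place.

Daily accumulation = 14.8 − 6.1 = 8.7 DD/day.
Duration = 142 / 8.7 = 16.322 ≈ 16.3 days.

16.3 days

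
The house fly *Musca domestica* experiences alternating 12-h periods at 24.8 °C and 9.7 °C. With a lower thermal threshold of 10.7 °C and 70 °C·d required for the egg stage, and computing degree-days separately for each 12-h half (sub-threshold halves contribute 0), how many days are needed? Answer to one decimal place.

9.9 days

Day half: max(0, 24.8 − 10.7) × 0.5 = 14.1 × 0.5 = 7.05 DD.
Night half: max(0, 9.7 − 10.7) × 0.5 = 0.0 × 0.5 = 0.00 DD.
Per 24 h: 7.05 DD/day.
Duration = 70 / 7.05 = 9.929 ≈ 9.9 days.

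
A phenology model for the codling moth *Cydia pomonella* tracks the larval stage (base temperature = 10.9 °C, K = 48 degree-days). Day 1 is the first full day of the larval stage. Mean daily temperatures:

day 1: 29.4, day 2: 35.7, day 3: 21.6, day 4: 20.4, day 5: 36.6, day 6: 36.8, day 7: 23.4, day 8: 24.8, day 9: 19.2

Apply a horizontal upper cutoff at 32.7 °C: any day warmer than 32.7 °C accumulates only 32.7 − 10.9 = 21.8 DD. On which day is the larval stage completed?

Daily DD above 10.9 °C (capped at 21.8): 18.5, 21.8, 10.7, 9.5, 21.8, 21.8, 12.5, 13.9, 8.3.
Cumulative: 18.5, 40.3, 51.0, 60.5, 82.3, 104.1, 116.6, 130.5, 138.8.
The total first reaches 48 DD on day 3.

day 3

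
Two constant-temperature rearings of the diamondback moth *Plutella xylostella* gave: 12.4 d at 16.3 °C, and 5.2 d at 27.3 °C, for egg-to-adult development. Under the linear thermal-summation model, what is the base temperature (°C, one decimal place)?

8.4 °C

Linear rate model ⇒ the product D·(T − T_b) is constant across temperatures.
12.4·(16.3 − T_b) = 5.2·(27.3 − T_b)
T_b = (12.4·16.3 − 5.2·27.3) / (12.4 − 5.2) = 60.16 / 7.2 = 8.356 °C ≈ 8.4 °C.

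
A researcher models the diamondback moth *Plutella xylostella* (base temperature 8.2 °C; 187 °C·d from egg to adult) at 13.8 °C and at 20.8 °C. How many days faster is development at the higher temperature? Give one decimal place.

At 13.8 °C: 187 / (13.8 − 8.2) = 187 / 5.6 = 33.393 d.
At 20.8 °C: 187 / (20.8 − 8.2) = 187 / 12.6 = 14.841 d.
Difference = |33.393 − 14.841| = 18.552 ≈ 18.6 days.

18.6 days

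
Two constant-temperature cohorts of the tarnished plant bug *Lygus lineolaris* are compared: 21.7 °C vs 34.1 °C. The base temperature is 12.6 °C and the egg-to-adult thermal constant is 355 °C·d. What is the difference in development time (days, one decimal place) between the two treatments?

At 21.7 °C: 355 / (21.7 − 12.6) = 355 / 9.1 = 39.011 d.
At 34.1 °C: 355 / (34.1 − 12.6) = 355 / 21.5 = 16.512 d.
Difference = |39.011 − 16.512| = 22.499 ≈ 22.5 days.

22.5 days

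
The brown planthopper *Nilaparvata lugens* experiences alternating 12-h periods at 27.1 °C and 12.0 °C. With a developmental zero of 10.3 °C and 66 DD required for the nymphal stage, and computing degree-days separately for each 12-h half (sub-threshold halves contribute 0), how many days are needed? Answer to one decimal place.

Day half: max(0, 27.1 − 10.3) × 0.5 = 16.8 × 0.5 = 8.40 DD.
Night half: max(0, 12.0 − 10.3) × 0.5 = 1.7 × 0.5 = 0.85 DD.
Per 24 h: 9.25 DD/day.
Duration = 66 / 9.25 = 7.135 ≈ 7.1 days.

7.1 days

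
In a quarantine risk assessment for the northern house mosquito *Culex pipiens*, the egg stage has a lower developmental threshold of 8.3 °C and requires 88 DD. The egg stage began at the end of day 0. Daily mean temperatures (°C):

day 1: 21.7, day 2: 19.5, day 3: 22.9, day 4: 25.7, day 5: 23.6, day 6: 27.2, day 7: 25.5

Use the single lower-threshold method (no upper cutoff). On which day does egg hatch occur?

Daily DD above 8.3 °C: 13.4, 11.2, 14.6, 17.4, 15.3, 18.9, 17.2.
Cumulative: 13.4, 24.6, 39.2, 56.6, 71.9, 90.8, 108.0.
The total first reaches 88 DD on day 6.

day 6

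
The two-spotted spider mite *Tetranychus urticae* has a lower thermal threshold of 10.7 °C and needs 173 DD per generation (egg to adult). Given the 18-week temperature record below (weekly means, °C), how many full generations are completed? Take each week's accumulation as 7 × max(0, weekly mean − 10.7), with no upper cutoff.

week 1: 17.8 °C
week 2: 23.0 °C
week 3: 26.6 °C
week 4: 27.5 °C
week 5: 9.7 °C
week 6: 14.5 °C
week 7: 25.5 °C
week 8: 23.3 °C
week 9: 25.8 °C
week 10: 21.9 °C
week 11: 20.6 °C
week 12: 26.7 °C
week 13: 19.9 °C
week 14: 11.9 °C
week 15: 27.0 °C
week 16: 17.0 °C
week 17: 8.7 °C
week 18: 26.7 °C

Weekly DD (7 × max(0, T̄ − 10.7)): 49.7, 86.1, 111.3, 117.6, 0.0, 26.6, 103.6, 88.2, 105.7, 78.4, 69.3, 112.0, 64.4, 8.4, 114.1, 44.1, 0.0, 112.0.
Season total = 1291.5 DD.
Complete generations = ⌊1291.5 / 173⌋ = 7.

7 generations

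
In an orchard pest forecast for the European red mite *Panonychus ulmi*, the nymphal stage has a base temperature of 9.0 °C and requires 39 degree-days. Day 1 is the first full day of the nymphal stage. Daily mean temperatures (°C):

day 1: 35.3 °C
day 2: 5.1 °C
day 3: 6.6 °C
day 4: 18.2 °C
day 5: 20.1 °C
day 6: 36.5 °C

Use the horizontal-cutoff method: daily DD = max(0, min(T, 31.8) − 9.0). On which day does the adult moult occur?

Daily DD above 9.0 °C (capped at 22.8): 22.8, 0.0, 0.0, 9.2, 11.1, 22.8.
Cumulative: 22.8, 22.8, 22.8, 32.0, 43.1, 65.9.
The total first reaches 39 DD on day 5.

day 5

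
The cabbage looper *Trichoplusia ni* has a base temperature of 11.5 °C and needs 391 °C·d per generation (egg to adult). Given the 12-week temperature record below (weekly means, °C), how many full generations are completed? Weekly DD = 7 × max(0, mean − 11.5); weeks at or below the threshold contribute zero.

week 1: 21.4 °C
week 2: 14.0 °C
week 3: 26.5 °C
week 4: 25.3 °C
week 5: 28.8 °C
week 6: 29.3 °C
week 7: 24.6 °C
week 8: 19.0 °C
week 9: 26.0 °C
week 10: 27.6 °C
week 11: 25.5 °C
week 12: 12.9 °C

Weekly DD (7 × max(0, T̄ − 11.5)): 69.3, 17.5, 105.0, 96.6, 121.1, 124.6, 91.7, 52.5, 101.5, 112.7, 98.0, 9.8.
Season total = 1000.3 DD.
Complete generations = ⌊1000.3 / 391⌋ = 2.

2 generations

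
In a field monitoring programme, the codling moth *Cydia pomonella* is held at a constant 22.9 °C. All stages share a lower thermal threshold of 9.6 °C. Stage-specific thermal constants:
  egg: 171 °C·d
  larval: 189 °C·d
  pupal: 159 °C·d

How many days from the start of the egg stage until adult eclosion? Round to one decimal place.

Daily accumulation at 22.9 °C = 22.9 − 9.6 = 13.3 DD/day.
Total K = 171 + 189 + 159 = 519 DD.
Total duration = 519 / 13.3 = 39.023 ≈ 39.0 days.

39.0 days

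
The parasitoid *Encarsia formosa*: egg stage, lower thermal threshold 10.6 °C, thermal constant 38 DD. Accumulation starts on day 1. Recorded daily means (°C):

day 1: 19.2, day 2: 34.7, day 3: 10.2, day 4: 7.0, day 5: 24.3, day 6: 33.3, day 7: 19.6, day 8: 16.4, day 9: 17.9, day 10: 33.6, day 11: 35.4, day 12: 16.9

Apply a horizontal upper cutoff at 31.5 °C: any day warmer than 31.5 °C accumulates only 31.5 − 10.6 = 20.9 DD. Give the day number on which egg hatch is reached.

day 5

Daily DD above 10.6 °C (capped at 20.9): 8.6, 20.9, 0.0, 0.0, 13.7, 20.9, 9.0, 5.8, 7.3, 20.9, 20.9, 6.3.
Cumulative: 8.6, 29.5, 29.5, 29.5, 43.2, 64.1, 73.1, 78.9, 86.2, 107.1, 128.0, 134.3.
The total first reaches 38 DD on day 5.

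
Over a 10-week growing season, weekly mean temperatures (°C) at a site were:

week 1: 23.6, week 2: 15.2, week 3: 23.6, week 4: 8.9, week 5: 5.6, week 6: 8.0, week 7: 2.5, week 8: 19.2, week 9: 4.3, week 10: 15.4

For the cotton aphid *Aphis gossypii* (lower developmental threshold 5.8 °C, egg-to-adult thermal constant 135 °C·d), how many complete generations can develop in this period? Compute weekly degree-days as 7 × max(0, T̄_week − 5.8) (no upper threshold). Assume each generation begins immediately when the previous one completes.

3 generations

Weekly DD (7 × max(0, T̄ − 5.8)): 124.6, 65.8, 124.6, 21.7, 0.0, 15.4, 0.0, 93.8, 0.0, 67.2.
Season total = 513.1 DD.
Complete generations = ⌊513.1 / 135⌋ = 3.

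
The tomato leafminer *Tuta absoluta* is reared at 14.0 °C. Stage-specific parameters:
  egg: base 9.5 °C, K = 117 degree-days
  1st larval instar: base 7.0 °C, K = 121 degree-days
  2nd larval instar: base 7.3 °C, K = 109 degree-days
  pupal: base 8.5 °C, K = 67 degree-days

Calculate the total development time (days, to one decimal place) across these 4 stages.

egg: 117 / (14.0 − 9.5) = 117 / 4.5 = 26.000 d.
1st larval instar: 121 / (14.0 − 7.0) = 121 / 7.0 = 17.286 d.
2nd larval instar: 109 / (14.0 − 7.3) = 109 / 6.7 = 16.269 d.
pupal: 67 / (14.0 − 8.5) = 67 / 5.5 = 12.182 d.
Sum = 71.736 ≈ 71.7 days.

71.7 days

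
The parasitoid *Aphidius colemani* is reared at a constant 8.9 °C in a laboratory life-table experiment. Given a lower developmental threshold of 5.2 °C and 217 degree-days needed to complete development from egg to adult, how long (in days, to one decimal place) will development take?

Daily accumulation = 8.9 − 5.2 = 3.7 DD/day.
Duration = 217 / 3.7 = 58.649 ≈ 58.6 days.

58.6 days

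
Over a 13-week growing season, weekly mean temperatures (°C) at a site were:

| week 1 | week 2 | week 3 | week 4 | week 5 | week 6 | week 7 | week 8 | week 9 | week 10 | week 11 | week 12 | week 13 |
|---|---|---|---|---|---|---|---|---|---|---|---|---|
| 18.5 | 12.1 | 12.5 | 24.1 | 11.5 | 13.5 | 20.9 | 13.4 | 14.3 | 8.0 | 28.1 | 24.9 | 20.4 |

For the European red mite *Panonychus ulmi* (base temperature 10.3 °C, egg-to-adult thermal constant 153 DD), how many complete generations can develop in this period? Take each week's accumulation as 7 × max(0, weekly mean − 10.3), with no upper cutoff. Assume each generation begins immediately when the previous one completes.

4 generations

Weekly DD (7 × max(0, T̄ − 10.3)): 57.4, 12.6, 15.4, 96.6, 8.4, 22.4, 74.2, 21.7, 28.0, 0.0, 124.6, 102.2, 70.7.
Season total = 634.2 DD.
Complete generations = ⌊634.2 / 153⌋ = 4.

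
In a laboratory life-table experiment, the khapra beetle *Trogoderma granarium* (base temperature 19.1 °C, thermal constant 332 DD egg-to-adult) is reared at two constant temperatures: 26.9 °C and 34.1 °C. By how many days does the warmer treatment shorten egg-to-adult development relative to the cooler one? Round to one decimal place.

At 26.9 °C: 332 / (26.9 − 19.1) = 332 / 7.8 = 42.564 d.
At 34.1 °C: 332 / (34.1 − 19.1) = 332 / 15.0 = 22.133 d.
Difference = |42.564 − 22.133| = 20.431 ≈ 20.4 days.

20.4 days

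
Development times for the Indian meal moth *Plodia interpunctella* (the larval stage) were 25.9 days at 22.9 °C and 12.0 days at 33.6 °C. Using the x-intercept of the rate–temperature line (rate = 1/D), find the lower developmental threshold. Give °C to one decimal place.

13.7 °C

Linear rate model ⇒ the product D·(T − T_b) is constant across temperatures.
25.9·(22.9 − T_b) = 12.0·(33.6 − T_b)
T_b = (25.9·22.9 − 12.0·33.6) / (25.9 − 12.0) = 189.91 / 13.9 = 13.663 °C ≈ 13.7 °C.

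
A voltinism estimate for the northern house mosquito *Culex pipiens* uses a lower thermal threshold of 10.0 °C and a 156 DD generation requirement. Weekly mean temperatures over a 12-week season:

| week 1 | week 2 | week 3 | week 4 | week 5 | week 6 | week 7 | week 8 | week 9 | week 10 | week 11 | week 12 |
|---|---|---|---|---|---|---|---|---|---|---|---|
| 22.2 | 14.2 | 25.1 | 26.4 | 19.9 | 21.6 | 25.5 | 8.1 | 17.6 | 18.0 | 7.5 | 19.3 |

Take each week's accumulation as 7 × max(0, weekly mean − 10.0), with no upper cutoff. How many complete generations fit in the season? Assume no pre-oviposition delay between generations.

4 generations

Weekly DD (7 × max(0, T̄ − 10.0)): 85.4, 29.4, 105.7, 114.8, 69.3, 81.2, 108.5, 0.0, 53.2, 56.0, 0.0, 65.1.
Season total = 768.6 DD.
Complete generations = ⌊768.6 / 156⌋ = 4.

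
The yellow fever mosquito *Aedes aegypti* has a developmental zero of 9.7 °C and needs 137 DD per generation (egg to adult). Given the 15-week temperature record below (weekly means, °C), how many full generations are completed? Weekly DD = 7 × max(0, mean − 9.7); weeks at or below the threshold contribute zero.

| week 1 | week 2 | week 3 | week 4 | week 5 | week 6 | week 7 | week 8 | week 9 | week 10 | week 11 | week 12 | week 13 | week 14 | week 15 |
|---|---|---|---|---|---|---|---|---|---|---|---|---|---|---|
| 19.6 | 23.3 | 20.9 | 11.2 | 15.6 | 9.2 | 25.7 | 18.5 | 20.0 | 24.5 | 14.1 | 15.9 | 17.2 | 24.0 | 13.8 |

Weekly DD (7 × max(0, T̄ − 9.7)): 69.3, 95.2, 78.4, 10.5, 41.3, 0.0, 112.0, 61.6, 72.1, 103.6, 30.8, 43.4, 52.5, 100.1, 28.7.
Season total = 899.5 DD.
Complete generations = ⌊899.5 / 137⌋ = 6.

6 generations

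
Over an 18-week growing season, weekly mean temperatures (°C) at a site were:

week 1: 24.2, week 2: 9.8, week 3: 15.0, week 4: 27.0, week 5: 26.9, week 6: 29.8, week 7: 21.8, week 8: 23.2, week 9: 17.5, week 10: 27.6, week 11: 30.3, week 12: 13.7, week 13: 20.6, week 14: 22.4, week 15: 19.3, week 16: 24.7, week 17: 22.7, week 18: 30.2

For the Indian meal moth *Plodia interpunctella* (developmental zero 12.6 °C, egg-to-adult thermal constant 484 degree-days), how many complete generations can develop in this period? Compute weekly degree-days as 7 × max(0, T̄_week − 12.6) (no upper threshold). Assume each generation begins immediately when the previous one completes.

2 generations

Weekly DD (7 × max(0, T̄ − 12.6)): 81.2, 0.0, 16.8, 100.8, 100.1, 120.4, 64.4, 74.2, 34.3, 105.0, 123.9, 7.7, 56.0, 68.6, 46.9, 84.7, 70.7, 123.2.
Season total = 1278.9 DD.
Complete generations = ⌊1278.9 / 484⌋ = 2.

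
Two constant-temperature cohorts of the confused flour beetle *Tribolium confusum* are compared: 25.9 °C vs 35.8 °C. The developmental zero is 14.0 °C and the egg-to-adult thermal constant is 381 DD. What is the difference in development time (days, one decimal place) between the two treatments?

At 25.9 °C: 381 / (25.9 − 14.0) = 381 / 11.9 = 32.017 d.
At 35.8 °C: 381 / (35.8 − 14.0) = 381 / 21.8 = 17.477 d.
Difference = |32.017 − 17.477| = 14.540 ≈ 14.5 days.

14.5 days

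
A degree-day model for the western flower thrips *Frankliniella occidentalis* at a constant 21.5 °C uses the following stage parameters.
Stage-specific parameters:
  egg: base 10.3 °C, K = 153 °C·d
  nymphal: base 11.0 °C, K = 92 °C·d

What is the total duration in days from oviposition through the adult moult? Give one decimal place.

22.4 days

egg: 153 / (21.5 − 10.3) = 153 / 11.2 = 13.661 d.
nymphal: 92 / (21.5 − 11.0) = 92 / 10.5 = 8.762 d.
Sum = 22.423 ≈ 22.4 days.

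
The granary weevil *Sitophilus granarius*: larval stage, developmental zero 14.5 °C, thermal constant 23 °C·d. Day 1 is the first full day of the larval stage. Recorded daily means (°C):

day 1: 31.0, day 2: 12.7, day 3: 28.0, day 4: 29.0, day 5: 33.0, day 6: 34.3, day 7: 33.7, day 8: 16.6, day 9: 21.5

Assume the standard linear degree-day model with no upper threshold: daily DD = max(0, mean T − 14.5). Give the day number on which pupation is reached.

day 3

Daily DD above 14.5 °C: 16.5, 0.0, 13.5, 14.5, 18.5, 19.8, 19.2, 2.1, 7.0.
Cumulative: 16.5, 16.5, 30.0, 44.5, 63.0, 82.8, 102.0, 104.1, 111.1.
The total first reaches 23 DD on day 3.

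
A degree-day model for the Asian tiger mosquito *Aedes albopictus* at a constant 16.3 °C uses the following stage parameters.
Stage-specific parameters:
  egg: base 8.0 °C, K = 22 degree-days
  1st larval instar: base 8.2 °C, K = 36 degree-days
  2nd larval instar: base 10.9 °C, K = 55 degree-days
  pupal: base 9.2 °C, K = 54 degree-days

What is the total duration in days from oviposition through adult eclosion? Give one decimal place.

egg: 22 / (16.3 − 8.0) = 22 / 8.3 = 2.651 d.
1st larval instar: 36 / (16.3 − 8.2) = 36 / 8.1 = 4.444 d.
2nd larval instar: 55 / (16.3 − 10.9) = 55 / 5.4 = 10.185 d.
pupal: 54 / (16.3 − 9.2) = 54 / 7.1 = 7.606 d.
Sum = 24.886 ≈ 24.9 days.

24.9 days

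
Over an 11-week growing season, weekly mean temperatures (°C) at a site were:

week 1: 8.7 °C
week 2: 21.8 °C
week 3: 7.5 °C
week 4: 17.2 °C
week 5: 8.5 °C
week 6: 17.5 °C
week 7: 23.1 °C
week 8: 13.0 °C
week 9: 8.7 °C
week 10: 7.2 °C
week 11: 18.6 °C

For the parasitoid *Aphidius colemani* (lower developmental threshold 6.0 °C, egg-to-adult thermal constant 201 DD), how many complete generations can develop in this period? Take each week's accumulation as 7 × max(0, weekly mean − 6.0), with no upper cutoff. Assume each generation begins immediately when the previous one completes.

2 generations

Weekly DD (7 × max(0, T̄ − 6.0)): 18.9, 110.6, 10.5, 78.4, 17.5, 80.5, 119.7, 49.0, 18.9, 8.4, 88.2.
Season total = 600.6 DD.
Complete generations = ⌊600.6 / 201⌋ = 2.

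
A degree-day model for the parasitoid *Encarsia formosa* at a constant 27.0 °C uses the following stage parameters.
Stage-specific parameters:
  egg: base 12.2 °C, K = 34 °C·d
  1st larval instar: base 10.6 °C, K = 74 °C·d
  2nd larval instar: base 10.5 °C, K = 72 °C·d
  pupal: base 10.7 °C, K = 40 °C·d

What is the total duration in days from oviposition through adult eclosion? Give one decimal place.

13.6 days

egg: 34 / (27.0 − 12.2) = 34 / 14.8 = 2.297 d.
1st larval instar: 74 / (27.0 − 10.6) = 74 / 16.4 = 4.512 d.
2nd larval instar: 72 / (27.0 − 10.5) = 72 / 16.5 = 4.364 d.
pupal: 40 / (27.0 − 10.7) = 40 / 16.3 = 2.454 d.
Sum = 13.627 ≈ 13.6 days.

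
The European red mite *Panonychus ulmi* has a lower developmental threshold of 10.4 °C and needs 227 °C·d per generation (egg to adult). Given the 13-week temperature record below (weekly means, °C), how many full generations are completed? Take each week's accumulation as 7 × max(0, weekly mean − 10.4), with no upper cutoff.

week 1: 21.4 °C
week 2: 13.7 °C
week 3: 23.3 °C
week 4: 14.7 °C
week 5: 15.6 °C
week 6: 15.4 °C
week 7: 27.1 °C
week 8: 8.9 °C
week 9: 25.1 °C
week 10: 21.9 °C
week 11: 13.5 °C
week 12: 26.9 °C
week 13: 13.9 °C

3 generations

Weekly DD (7 × max(0, T̄ − 10.4)): 77.0, 23.1, 90.3, 30.1, 36.4, 35.0, 116.9, 0.0, 102.9, 80.5, 21.7, 115.5, 24.5.
Season total = 753.9 DD.
Complete generations = ⌊753.9 / 227⌋ = 3.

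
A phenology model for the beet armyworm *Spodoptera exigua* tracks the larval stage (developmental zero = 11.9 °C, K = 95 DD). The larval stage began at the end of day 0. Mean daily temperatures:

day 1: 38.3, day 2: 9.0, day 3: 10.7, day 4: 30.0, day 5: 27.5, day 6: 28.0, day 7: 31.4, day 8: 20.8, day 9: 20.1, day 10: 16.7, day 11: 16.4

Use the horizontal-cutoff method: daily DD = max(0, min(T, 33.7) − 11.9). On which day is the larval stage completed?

Daily DD above 11.9 °C (capped at 21.8): 21.8, 0.0, 0.0, 18.1, 15.6, 16.1, 19.5, 8.9, 8.2, 4.8, 4.5.
Cumulative: 21.8, 21.8, 21.8, 39.9, 55.5, 71.6, 91.1, 100.0, 108.2, 113.0, 117.5.
The total first reaches 95 DD on day 8.

day 8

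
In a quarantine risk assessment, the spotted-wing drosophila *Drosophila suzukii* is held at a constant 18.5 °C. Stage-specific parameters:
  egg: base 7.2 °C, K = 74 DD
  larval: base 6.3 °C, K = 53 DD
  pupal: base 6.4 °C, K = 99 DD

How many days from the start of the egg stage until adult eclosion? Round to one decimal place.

19.1 days

egg: 74 / (18.5 − 7.2) = 74 / 11.3 = 6.549 d.
larval: 53 / (18.5 − 6.3) = 53 / 12.2 = 4.344 d.
pupal: 99 / (18.5 − 6.4) = 99 / 12.1 = 8.182 d.
Sum = 19.075 ≈ 19.1 days.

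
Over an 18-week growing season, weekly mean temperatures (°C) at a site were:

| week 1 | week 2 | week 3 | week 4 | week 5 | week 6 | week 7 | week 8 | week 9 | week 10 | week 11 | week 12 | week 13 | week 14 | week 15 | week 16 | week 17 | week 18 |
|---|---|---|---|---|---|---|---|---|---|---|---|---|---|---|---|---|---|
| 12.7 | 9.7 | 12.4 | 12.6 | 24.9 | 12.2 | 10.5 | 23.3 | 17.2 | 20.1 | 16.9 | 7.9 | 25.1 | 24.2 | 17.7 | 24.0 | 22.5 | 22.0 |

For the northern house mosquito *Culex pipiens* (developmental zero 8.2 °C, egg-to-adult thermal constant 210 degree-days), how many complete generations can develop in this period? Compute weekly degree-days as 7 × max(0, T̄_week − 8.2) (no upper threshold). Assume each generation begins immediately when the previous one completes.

Weekly DD (7 × max(0, T̄ − 8.2)): 31.5, 10.5, 29.4, 30.8, 116.9, 28.0, 16.1, 105.7, 63.0, 83.3, 60.9, 0.0, 118.3, 112.0, 66.5, 110.6, 100.1, 96.6.
Season total = 1180.2 DD.
Complete generations = ⌊1180.2 / 210⌋ = 5.

5 generations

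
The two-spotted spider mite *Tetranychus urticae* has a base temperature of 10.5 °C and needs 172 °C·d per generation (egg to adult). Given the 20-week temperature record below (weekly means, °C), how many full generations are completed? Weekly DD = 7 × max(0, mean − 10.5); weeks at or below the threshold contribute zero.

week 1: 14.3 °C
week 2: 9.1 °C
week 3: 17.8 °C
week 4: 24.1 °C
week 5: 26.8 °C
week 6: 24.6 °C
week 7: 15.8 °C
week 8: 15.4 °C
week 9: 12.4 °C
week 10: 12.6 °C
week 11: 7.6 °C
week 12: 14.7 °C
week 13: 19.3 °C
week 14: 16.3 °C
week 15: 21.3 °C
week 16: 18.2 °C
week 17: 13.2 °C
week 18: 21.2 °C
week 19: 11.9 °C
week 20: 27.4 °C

5 generations

Weekly DD (7 × max(0, T̄ − 10.5)): 26.6, 0.0, 51.1, 95.2, 114.1, 98.7, 37.1, 34.3, 13.3, 14.7, 0.0, 29.4, 61.6, 40.6, 75.6, 53.9, 18.9, 74.9, 9.8, 118.3.
Season total = 968.1 DD.
Complete generations = ⌊968.1 / 172⌋ = 5.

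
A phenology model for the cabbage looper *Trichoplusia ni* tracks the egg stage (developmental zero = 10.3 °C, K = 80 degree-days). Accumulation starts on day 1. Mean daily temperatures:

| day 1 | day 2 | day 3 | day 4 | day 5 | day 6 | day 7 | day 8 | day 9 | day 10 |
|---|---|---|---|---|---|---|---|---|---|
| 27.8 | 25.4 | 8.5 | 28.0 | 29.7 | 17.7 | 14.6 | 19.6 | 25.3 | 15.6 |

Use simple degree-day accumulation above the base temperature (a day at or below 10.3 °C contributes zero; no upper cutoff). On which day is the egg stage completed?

day 7

Daily DD above 10.3 °C: 17.5, 15.1, 0.0, 17.7, 19.4, 7.4, 4.3, 9.3, 15.0, 5.3.
Cumulative: 17.5, 32.6, 32.6, 50.3, 69.7, 77.1, 81.4, 90.7, 105.7, 111.0.
The total first reaches 80 DD on day 7.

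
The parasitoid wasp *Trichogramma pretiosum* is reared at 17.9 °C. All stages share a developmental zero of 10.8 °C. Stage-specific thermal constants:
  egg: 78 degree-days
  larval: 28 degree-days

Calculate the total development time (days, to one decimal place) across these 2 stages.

Daily accumulation at 17.9 °C = 17.9 − 10.8 = 7.1 DD/day.
Total K = 78 + 28 = 106 DD.
Total duration = 106 / 7.1 = 14.930 ≈ 14.9 days.

14.9 days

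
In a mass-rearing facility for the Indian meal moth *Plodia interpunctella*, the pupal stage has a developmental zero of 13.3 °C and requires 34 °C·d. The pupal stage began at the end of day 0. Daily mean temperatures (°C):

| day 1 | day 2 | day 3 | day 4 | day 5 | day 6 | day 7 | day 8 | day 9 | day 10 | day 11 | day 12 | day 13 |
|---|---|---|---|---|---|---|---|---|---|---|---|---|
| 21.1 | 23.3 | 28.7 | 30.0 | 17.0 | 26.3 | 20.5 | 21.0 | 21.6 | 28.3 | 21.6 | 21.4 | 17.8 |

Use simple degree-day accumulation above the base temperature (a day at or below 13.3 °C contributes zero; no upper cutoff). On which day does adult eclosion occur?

day 4

Daily DD above 13.3 °C: 7.8, 10.0, 15.4, 16.7, 3.7, 13.0, 7.2, 7.7, 8.3, 15.0, 8.3, 8.1, 4.5.
Cumulative: 7.8, 17.8, 33.2, 49.9, 53.6, 66.6, 73.8, 81.5, 89.8, 104.8, 113.1, 121.2, 125.7.
The total first reaches 34 DD on day 4.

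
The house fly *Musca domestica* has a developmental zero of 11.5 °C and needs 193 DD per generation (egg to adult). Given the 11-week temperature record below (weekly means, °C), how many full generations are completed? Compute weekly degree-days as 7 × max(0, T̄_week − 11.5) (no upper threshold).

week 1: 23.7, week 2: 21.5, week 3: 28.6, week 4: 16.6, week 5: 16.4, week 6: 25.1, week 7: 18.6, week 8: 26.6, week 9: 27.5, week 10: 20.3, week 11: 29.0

Weekly DD (7 × max(0, T̄ − 11.5)): 85.4, 70.0, 119.7, 35.7, 34.3, 95.2, 49.7, 105.7, 112.0, 61.6, 122.5.
Season total = 891.8 DD.
Complete generations = ⌊891.8 / 193⌋ = 4.

4 generations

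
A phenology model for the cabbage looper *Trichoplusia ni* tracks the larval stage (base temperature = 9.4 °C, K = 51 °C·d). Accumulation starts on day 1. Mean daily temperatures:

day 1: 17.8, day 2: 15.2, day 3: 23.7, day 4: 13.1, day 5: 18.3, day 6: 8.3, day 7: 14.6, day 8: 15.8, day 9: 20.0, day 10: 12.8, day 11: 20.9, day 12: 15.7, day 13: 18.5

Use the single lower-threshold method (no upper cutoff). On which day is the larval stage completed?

Daily DD above 9.4 °C: 8.4, 5.8, 14.3, 3.7, 8.9, 0.0, 5.2, 6.4, 10.6, 3.4, 11.5, 6.3, 9.1.
Cumulative: 8.4, 14.2, 28.5, 32.2, 41.1, 41.1, 46.3, 52.7, 63.3, 66.7, 78.2, 84.5, 93.6.
The total first reaches 51 DD on day 8.

day 8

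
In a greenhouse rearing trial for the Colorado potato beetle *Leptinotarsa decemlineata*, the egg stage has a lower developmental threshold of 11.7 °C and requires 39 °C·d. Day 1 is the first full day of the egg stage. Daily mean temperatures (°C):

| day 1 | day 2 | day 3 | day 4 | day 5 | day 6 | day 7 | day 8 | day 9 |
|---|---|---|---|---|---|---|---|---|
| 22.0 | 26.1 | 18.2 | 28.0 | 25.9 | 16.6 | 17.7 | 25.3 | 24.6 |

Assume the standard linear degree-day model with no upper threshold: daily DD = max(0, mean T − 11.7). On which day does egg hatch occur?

Daily DD above 11.7 °C: 10.3, 14.4, 6.5, 16.3, 14.2, 4.9, 6.0, 13.6, 12.9.
Cumulative: 10.3, 24.7, 31.2, 47.5, 61.7, 66.6, 72.6, 86.2, 99.1.
The total first reaches 39 DD on day 4.

day 4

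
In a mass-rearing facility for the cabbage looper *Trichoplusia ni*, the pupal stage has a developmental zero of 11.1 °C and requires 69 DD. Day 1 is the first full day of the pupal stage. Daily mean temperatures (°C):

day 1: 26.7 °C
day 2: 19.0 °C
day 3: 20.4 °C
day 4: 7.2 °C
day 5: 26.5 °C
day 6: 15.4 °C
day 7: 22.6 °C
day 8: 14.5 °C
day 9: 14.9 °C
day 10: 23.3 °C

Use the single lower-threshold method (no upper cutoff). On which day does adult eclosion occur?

Daily DD above 11.1 °C: 15.6, 7.9, 9.3, 0.0, 15.4, 4.3, 11.5, 3.4, 3.8, 12.2.
Cumulative: 15.6, 23.5, 32.8, 32.8, 48.2, 52.5, 64.0, 67.4, 71.2, 83.4.
The total first reaches 69 DD on day 9.

day 9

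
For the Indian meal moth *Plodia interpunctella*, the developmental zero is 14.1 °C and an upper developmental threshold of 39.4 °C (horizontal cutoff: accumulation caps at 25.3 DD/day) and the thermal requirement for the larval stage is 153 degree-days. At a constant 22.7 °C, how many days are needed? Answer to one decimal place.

17.8 days

Daily accumulation = 22.7 − 14.1 = 8.6 DD/day.
Duration = 153 / 8.6 = 17.791 ≈ 17.8 days.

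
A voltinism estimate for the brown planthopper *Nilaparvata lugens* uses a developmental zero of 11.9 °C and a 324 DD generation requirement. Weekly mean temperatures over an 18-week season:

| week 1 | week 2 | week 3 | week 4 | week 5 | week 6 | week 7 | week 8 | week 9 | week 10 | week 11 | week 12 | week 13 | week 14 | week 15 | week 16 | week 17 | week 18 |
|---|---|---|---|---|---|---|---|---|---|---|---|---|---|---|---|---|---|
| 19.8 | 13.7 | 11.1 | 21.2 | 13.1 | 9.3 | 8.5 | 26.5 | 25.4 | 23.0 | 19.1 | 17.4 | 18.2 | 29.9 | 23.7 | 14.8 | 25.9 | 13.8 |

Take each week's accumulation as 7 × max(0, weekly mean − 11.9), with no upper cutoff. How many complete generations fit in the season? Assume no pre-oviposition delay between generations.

2 generations

Weekly DD (7 × max(0, T̄ − 11.9)): 55.3, 12.6, 0.0, 65.1, 8.4, 0.0, 0.0, 102.2, 94.5, 77.7, 50.4, 38.5, 44.1, 126.0, 82.6, 20.3, 98.0, 13.3.
Season total = 889.0 DD.
Complete generations = ⌊889.0 / 324⌋ = 2.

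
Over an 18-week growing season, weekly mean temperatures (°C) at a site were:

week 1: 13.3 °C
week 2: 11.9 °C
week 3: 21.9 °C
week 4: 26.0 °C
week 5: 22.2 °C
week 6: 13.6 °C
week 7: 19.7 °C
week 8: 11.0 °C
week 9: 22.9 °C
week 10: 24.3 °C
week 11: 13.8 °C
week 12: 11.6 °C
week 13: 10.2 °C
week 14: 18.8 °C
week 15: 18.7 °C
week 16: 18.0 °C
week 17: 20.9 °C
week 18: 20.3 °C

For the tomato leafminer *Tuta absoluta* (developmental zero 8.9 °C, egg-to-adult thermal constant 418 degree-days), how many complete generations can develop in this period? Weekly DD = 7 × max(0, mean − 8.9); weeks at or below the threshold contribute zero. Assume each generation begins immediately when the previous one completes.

Weekly DD (7 × max(0, T̄ − 8.9)): 30.8, 21.0, 91.0, 119.7, 93.1, 32.9, 75.6, 14.7, 98.0, 107.8, 34.3, 18.9, 9.1, 69.3, 68.6, 63.7, 84.0, 79.8.
Season total = 1112.3 DD.
Complete generations = ⌊1112.3 / 418⌋ = 2.

2 generations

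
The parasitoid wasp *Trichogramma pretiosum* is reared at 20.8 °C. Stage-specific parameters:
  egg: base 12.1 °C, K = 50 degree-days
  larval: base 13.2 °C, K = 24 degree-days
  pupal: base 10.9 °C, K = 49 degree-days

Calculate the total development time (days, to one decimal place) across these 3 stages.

13.9 days

egg: 50 / (20.8 − 12.1) = 50 / 8.7 = 5.747 d.
larval: 24 / (20.8 − 13.2) = 24 / 7.6 = 3.158 d.
pupal: 49 / (20.8 − 10.9) = 49 / 9.9 = 4.949 d.
Sum = 13.855 ≈ 13.9 days.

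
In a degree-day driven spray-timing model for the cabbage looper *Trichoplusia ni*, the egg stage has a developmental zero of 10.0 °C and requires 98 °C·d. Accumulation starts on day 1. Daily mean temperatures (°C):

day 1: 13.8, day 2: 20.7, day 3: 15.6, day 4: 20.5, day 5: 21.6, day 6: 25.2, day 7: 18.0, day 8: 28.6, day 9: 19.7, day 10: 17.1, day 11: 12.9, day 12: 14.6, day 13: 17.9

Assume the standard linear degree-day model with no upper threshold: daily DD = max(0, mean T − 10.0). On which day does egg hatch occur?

Daily DD above 10.0 °C: 3.8, 10.7, 5.6, 10.5, 11.6, 15.2, 8.0, 18.6, 9.7, 7.1, 2.9, 4.6, 7.9.
Cumulative: 3.8, 14.5, 20.1, 30.6, 42.2, 57.4, 65.4, 84.0, 93.7, 100.8, 103.7, 108.3, 116.2.
The total first reaches 98 DD on day 10.

day 10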